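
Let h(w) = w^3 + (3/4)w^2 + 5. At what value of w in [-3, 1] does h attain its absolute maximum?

Differentiating, h'(w) = 3w^2 + (3/2)w; which vanishes at w = -1/2 and w = 0.
Evaluating at the critical points and endpoints: h(-3) = -61/4, h(-1/2) = 81/16, h(0) = 5, h(1) = 27/4.
So the maximum is h(1) = 27/4.

1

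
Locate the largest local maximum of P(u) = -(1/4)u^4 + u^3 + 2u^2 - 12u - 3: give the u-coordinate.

Critical points: P'(u) = -u^3 + 3u^2 + 4u - 12 vanishes at u = -2, 2, 3.
Since P''(u) = -3u^2 + 6u + 4, we get P''(-2) = -20 < 0 ⇒ local maximum; P''(2) = 4 > 0 ⇒ local minimum; P''(3) = -5 < 0 ⇒ local maximum.
So the largest local maximum value is P(-2) = 17.

-2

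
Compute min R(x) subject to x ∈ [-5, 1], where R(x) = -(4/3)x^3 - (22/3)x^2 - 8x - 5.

Differentiating, R'(x) = -4x^2 - (44/3)x - 8; which vanishes at x = -3 and x = -2/3.
Candidates: R(-5) = 55/3, R(-3) = -11, R(-2/3) = -205/81, R(1) = -65/3.
The minimum over the interval is -65/3, attained at x = 1.

-65/3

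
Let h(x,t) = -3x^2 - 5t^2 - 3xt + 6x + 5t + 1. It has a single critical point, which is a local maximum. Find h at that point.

∂h/∂x = -6x - 3t + 6 = 0 and ∂h/∂t = -3x - 10t + 5 = 0, so (x, t) = (15/17, 4/17).
The Hessian has h_{xx} = -6, h_{tt} = -10, h_{xt} = -3, giving D = 51 > 0 with h_{xx} < 0, so the point is a local maximum.
h(15/17, 4/17) = 72/17.

72/17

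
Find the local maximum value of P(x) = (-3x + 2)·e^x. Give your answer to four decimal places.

2.1496

By the product rule, P'(x) = (-3x - 1)·e^x. Since e^x > 0, the only critical point is x = -1/3.
P''(-1/3) has the same sign as -3 < 0, so this is a local maximum.
P(-1/3) = (3)·e^(-1/3) ≈ 2.1496.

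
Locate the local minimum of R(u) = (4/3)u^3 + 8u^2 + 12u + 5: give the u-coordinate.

R'(u) = 4u^2 + 16u + 12. Setting R'(u) = 0 gives u ∈ {-3, -1}.
Since R''(u) = 8u + 16, we get R''(-3) = -8 < 0 ⇒ local maximum; R''(-1) = 8 > 0 ⇒ local minimum.
The local minimum is R(-1) = -1/3.

-1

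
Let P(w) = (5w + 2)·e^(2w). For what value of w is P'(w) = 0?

Differentiating with the product rule gives P'(w) = (10w + 9)·e^(2w). Since e^(2w) > 0, the only critical point is w = -9/10.
P''(-9/10) has the same sign as 10 > 0, so this is a local minimum.
P(-9/10) = (-5/2)·e^(-9/5) ≈ -0.4132.

-9/10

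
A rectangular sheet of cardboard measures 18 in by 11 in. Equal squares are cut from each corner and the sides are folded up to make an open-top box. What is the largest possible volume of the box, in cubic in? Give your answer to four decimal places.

With cut size x, the volume is V(x) = x(18 − 2x)(11 − 2x) for 0 < x < 5.5.
V'(x) = 12x^2 − 116x + 198. Setting V'(x) = 0 gives x ≈ 2.2140 (the root in (0, 5.5)).
V''(x) = 24x − 116 is negative there, so this is the maximum; V ≈ 197.4781.

197.4781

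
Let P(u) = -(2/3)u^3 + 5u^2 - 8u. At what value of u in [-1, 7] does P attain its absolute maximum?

The derivative is -2u^2 + 10u - 8, which vanishes at u = 1 and u = 4.
Evaluating at the critical points and endpoints: P(-1) = 41/3,  P(1) = -11/3,  P(4) = 16/3,  P(7) = -119/3.
So the maximum is P(-1) = 41/3.

-1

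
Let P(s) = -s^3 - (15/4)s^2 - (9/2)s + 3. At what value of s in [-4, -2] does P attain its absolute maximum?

-4

Differentiating, P'(s) = -3s^2 - (15/2)s - 9/2; which has no zeros in [-4, -2].
Evaluating at the critical points and endpoints: P(-4) = 25,  P(-2) = 5.
The maximum over the interval is 25, attained at s = -4.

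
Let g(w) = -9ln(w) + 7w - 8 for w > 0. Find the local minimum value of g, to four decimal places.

g'(w) = -9/w + 7 = 0 gives w = 9/7.
g''(w) = 9/w², which is positive for w > 0, so this is a local minimum.
g(9/7) = -9·ln(9/7) + 9 - 8 ≈ -1.2618.

-1.2618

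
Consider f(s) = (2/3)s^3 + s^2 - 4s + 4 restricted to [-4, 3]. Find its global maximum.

19

f'(s) = 2s^2 + 2s - 4, which vanishes at s = -2 and s = 1.
Candidates: f(-4) = -20/3,  f(-2) = 32/3,  f(1) = 5/3,  f(3) = 19.
So the maximum is f(3) = 19.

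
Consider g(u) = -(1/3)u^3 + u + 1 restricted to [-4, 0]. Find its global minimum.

g'(u) = -u^2 + 1, whose only zero in [-4, 0] is u = -1.
Evaluating at the critical points and endpoints: g(-4) = 55/3, g(-1) = 1/3, g(0) = 1.
The minimum over the interval is 1/3, attained at u = -1.

1/3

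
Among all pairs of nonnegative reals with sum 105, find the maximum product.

With x + y = 105, the product is P(x) = x(105 − x).
P'(x) = 105 − 2x = 0 gives x = 105/2; P'' = −2 < 0, so this is the maximum.
P = 105/2·105/2 = 11025/4.

11025/4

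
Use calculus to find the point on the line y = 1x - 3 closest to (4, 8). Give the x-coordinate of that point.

15/2

Minimize D(x)^2 = (x - 4)^2 + (x - 11)^2.
d/dx[D^2] = 2(x - 4) + 2·1·(x - 11) = 0 ⇒ x = 15/2.
Then y = 9/2 and the distance is √(49/2) ≈ 4.9497.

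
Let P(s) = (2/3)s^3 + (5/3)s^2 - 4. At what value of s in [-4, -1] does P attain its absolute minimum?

Differentiating, P'(s) = 2s^2 + (10/3)s; whose only zero in [-4, -1] is s = -5/3.
Compare values at every candidate in [-4, -1]: P(-4) = -20,  P(-5/3) = -199/81,  P(-1) = -3.
So the minimum is P(-4) = -20.

-4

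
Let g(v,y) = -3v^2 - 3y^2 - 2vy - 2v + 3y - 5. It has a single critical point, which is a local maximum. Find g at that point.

-109/32

∂g/∂v = -6v - 2y - 2 = 0 and ∂g/∂y = -2v - 6y + 3 = 0, so (v, y) = (-9/16, 11/16).
The Hessian has g_{vv} = -6, g_{yy} = -6, g_{vy} = -2, giving D = 32 > 0 with g_{vv} < 0, so the point is a local maximum.
g(-9/16, 11/16) = -109/32.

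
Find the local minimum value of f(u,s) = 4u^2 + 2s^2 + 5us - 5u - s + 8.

∂f/∂u = 8u + 5s - 5 = 0 and ∂f/∂s = 5u + 4s - 1 = 0, so (u, s) = (15/7, -17/7).
The Hessian has f_{uu} = 8, f_{ss} = 4, f_{us} = 5, giving D = 7 > 0 with f_{uu} > 0, so the point is a local minimum.
f(15/7, -17/7) = 27/7.

27/7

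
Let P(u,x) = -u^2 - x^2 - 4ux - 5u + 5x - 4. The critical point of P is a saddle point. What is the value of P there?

-33/2

∂P/∂u = -2u - 4x - 5 = 0 and ∂P/∂x = -4u - 2x + 5 = 0, so (u, x) = (5/2, -5/2).
The Hessian has P_{uu} = -2, P_{xx} = -2, P_{ux} = -4, giving D = -12 < 0, so the point is a saddle point.
P(5/2, -5/2) = -33/2.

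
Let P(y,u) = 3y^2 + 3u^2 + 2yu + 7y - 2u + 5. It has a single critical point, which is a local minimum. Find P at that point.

∂P/∂y = 6y + 2u + 7 = 0 and ∂P/∂u = 2y + 6u - 2 = 0, so (y, u) = (-23/16, 13/16).
The Hessian has P_{yy} = 6, P_{uu} = 6, P_{yu} = 2, giving D = 32 > 0 with P_{yy} > 0, so the point is a local minimum.
P(-23/16, 13/16) = -27/32.

-27/32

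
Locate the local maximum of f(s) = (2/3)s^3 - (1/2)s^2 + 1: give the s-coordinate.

0

f'(s) = 2s^2 - s. Setting f'(s) = 0 gives s ∈ {0, 1/2}.
f''(s) = 4s - 1. f''(0) = -1 < 0 ⇒ local maximum; f''(1/2) = 1 > 0 ⇒ local minimum.
So the local maximum value is f(0) = 1.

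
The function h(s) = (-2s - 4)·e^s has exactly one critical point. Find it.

-3

h'(s) = (-2)·e^s + (-2s - 4)·1·e^s = (-2s - 6)·e^s. Since e^s > 0, the only critical point is s = -3.
h''(-3) has the same sign as -2 < 0, so this is a local maximum.
h(-3) = (2)·e^(-3) ≈ 0.0996.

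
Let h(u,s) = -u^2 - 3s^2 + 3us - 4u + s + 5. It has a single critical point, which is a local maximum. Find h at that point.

∂h/∂u = -2u + 3s - 4 = 0 and ∂h/∂s = 3u - 6s + 1 = 0, so (u, s) = (-7, -10/3).
The Hessian has h_{uu} = -2, h_{ss} = -6, h_{us} = 3, giving D = 3 > 0 with h_{uu} < 0, so the point is a local maximum.
h(-7, -10/3) = 52/3.

52/3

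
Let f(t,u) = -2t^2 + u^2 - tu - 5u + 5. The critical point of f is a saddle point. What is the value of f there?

∂f/∂t = -4t - u = 0 and ∂f/∂u = -t + 2u - 5 = 0, so (t, u) = (-5/9, 20/9).
The Hessian has f_{tt} = -4, f_{uu} = 2, f_{tu} = -1, giving D = -9 < 0, so the point is a saddle point.
f(-5/9, 20/9) = -5/9.

-5/9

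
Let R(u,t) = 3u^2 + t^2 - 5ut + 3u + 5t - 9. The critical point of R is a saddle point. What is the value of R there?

∂R/∂u = 6u - 5t + 3 = 0 and ∂R/∂t = -5u + 2t + 5 = 0, so (u, t) = (31/13, 45/13).
The Hessian has R_{uu} = 6, R_{tt} = 2, R_{ut} = -5, giving D = -13 < 0, so the point is a saddle point.
R(31/13, 45/13) = 42/13.

42/13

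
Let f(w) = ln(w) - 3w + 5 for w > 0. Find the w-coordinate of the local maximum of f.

1/3

f'(w) = 1/w − 3 = 0 gives w = 1/3.
f''(w) = -1/w², which is negative for w > 0, so this is a local maximum.
f(1/3) = 1·ln(1/3) - 1 + 5 ≈ 2.9014.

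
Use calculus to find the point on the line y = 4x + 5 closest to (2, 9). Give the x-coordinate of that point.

Minimize D(x)^2 = (x - 2)^2 + (4x - 4)^2.
d/dx[D^2] = 2(x - 2) + 2·4·(4x - 4) = 0 ⇒ x = 18/17.
Then y = 157/17 and the distance is √(16/17) ≈ 0.9701.

18/17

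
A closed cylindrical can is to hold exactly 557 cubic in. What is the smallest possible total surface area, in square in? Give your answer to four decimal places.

With radius r and height h, πr²h = 557 so h = 557/(πr²), and S(r) = 2πr² + 2πrh = 2πr² + 2·557/r.
S'(r) = 4πr − 2·557/r² = 0 ⇒ r³ = 557/(2π), so r ≈ 4.4589 and h = 2r ≈ 8.9177.
S''(r) = 4π + 4·557/r³ > 0, so this is the minimum; S ≈ 374.7584.

374.7584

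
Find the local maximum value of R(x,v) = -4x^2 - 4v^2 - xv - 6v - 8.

-40/7

∂R/∂x = -8x - v = 0 and ∂R/∂v = -x - 8v - 6 = 0, so (x, v) = (2/21, -16/21).
The Hessian has R_{xx} = -8, R_{vv} = -8, R_{xv} = -1, giving D = 63 > 0 with R_{xx} < 0, so the point is a local maximum.
R(2/21, -16/21) = -40/7.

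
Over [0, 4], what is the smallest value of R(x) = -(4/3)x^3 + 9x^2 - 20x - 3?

Differentiating, R'(x) = -4x^2 + 18x - 20; which vanishes at x = 2 and x = 5/2.
Candidates: R(0) = -3; R(2) = -53/3; R(5/2) = -211/12; R(4) = -73/3.
The minimum over the interval is -73/3, attained at x = 4.

-73/3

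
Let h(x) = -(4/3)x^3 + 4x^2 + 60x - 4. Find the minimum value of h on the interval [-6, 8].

-112

h'(x) = -4x^2 + 8x + 60, which vanishes at x = -3 and x = 5.
Compare values at every candidate in [-6, 8]: h(-6) = 68, h(-3) = -112, h(5) = 688/3, h(8) = 148/3.
Hence the absolute minimum is -112 at x = -3.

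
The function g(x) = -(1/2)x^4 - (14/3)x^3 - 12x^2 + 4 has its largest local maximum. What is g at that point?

4

Critical points: g'(x) = -2x^3 - 14x^2 - 24x vanishes at x = -4, -3, 0.
Since g''(x) = -6x^2 - 28x - 24, we get g''(-4) = -8 < 0 ⇒ local maximum; g''(-3) = 6 > 0 ⇒ local minimum; g''(0) = -24 < 0 ⇒ local maximum.
So the largest local maximum value is g(0) = 4.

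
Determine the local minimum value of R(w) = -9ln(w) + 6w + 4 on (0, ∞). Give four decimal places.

R'(w) = -9/w + 6 = 0 gives w = 3/2.
R''(w) = 9/w², which is positive for w > 0, so this is a local minimum.
R(3/2) = -9·ln(3/2) + 9 + 4 ≈ 9.3508.

9.3508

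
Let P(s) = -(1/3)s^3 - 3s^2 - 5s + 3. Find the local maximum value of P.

P'(s) = -s^2 - 6s - 5. Setting P'(s) = 0 gives s ∈ {-5, -1}.
P''(s) = -2s - 6. P''(-5) = 4 > 0 ⇒ local minimum; P''(-1) = -4 < 0 ⇒ local maximum.
The local maximum is P(-1) = 16/3.

16/3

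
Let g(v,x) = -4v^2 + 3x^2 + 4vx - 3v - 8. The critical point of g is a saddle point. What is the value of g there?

-485/64

∂g/∂v = -8v + 4x - 3 = 0 and ∂g/∂x = 4v + 6x = 0, so (v, x) = (-9/32, 3/16).
The Hessian has g_{vv} = -8, g_{xx} = 6, g_{vx} = 4, giving D = -64 < 0, so the point is a saddle point.
g(-9/32, 3/16) = -485/64.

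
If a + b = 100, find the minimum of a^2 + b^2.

5000

With a + b = 100, a^2 + b^2 = a^2 + (100 − a)^2.
The derivative 2a − 2(100 − a) = 4a − 200 vanishes at a = 50; second derivative 4 > 0, a minimum.
The minimum is 2·(50)^2 = 5000.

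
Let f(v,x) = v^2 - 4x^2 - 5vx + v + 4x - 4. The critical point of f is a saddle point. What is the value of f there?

∂f/∂v = 2v - 5x + 1 = 0 and ∂f/∂x = -5v - 8x + 4 = 0, so (v, x) = (12/41, 13/41).
The Hessian has f_{vv} = 2, f_{xx} = -8, f_{vx} = -5, giving D = -41 < 0, so the point is a saddle point.
f(12/41, 13/41) = -132/41.

-132/41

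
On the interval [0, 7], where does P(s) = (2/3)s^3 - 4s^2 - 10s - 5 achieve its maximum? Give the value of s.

P'(s) = 2s^2 - 8s - 10, whose only zero in [0, 7] is s = 5.
Compare values at every candidate in [0, 7]: P(0) = -5, P(5) = -215/3, P(7) = -127/3.
Hence the absolute maximum is -5 at s = 0.

0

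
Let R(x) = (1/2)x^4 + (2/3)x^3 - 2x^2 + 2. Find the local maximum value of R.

R'(x) = 2x^3 + 2x^2 - 4x = 0 at x = -2, 0, 1.
Since R''(x) = 6x^2 + 4x - 4, we get R''(-2) = 12 > 0 ⇒ local minimum; R''(0) = -4 < 0 ⇒ local maximum; R''(1) = 6 > 0 ⇒ local minimum.
The local maximum is R(0) = 2.

2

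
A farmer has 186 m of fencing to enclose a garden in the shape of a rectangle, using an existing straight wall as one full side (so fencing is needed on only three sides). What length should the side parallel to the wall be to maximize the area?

93

Let the sides perpendicular to the wall have length x and the parallel side y, so 2x + y = 186 and the area is A = xy = x(186 − 2x).
A'(x) = 186 − 4x = 0 gives x = 93/2, and A''(x) = −4 < 0 confirms a maximum.
Then y = 186 − 2·93/2 = 93 and A = 8649/2.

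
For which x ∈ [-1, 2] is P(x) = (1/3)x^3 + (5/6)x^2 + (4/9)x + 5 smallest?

-1/3

P'(x) = x^2 + (5/3)x + 4/9, whose only zero in [-1, 2] is x = -1/3.
Compare values at every candidate in [-1, 2]: P(-1) = 91/18,  P(-1/3) = 799/162,  P(2) = 107/9.
Hence the absolute minimum is 799/162 at x = -1/3.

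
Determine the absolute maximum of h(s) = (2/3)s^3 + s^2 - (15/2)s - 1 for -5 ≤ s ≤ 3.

The derivative is 2s^2 + 2s - 15/2, which vanishes at s = -5/2 and s = 3/2.
Candidates: h(-5) = -131/6; h(-5/2) = 163/12; h(3/2) = -31/4; h(3) = 7/2.
So the maximum is h(-5/2) = 163/12.

163/12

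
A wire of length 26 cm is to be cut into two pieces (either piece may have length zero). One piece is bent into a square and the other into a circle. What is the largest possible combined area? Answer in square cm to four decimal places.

Let x be the length used for the square. Square side x/4; circle radius (26−x)/(2π).
A(x) = (x/4)² + π·((26−x)/(2π))² = x²/16 + (26−x)²/(4π) for 0 ≤ x ≤ 26. A'(x) = x/8 − (26−x)/(2π) = 0 gives x = 4·26/(π+4) ≈ 14.5626.
A'' > 0, so the interior critical point is a minimum; the maximum is at an endpoint. A(0) = 53.7944 and A(26) = 42.2500, so the largest area is 53.7944.

53.7944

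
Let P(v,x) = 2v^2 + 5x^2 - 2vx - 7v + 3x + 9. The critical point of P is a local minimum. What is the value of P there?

103/36

∂P/∂v = 4v - 2x - 7 = 0 and ∂P/∂x = -2v + 10x + 3 = 0, so (v, x) = (16/9, 1/18).
The Hessian has P_{vv} = 4, P_{xx} = 10, P_{vx} = -2, giving D = 36 > 0 with P_{vv} > 0, so the point is a local minimum.
P(16/9, 1/18) = 103/36.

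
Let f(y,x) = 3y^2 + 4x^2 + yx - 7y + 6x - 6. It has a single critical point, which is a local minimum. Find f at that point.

∂f/∂y = 6y + x - 7 = 0 and ∂f/∂x = y + 8x + 6 = 0, so (y, x) = (62/47, -43/47).
The Hessian has f_{yy} = 6, f_{xx} = 8, f_{yx} = 1, giving D = 47 > 0 with f_{yy} > 0, so the point is a local minimum.
f(62/47, -43/47) = -628/47.

-628/47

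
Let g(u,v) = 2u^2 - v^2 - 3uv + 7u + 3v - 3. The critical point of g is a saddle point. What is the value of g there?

-19/17

∂g/∂u = 4u - 3v + 7 = 0 and ∂g/∂v = -3u - 2v + 3 = 0, so (u, v) = (-5/17, 33/17).
The Hessian has g_{uu} = 4, g_{vv} = -2, g_{uv} = -3, giving D = -17 < 0, so the point is a saddle point.
g(-5/17, 33/17) = -19/17.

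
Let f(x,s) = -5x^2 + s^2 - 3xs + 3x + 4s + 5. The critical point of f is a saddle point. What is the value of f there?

110/29

∂f/∂x = -10x - 3s + 3 = 0 and ∂f/∂s = -3x + 2s + 4 = 0, so (x, s) = (18/29, -31/29).
The Hessian has f_{xx} = -10, f_{ss} = 2, f_{xs} = -3, giving D = -29 < 0, so the point is a saddle point.
f(18/29, -31/29) = 110/29.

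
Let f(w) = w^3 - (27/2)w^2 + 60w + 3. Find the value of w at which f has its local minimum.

Critical points: f'(w) = 3w^2 - 27w + 60 vanishes at w = 4, 5.
Since f''(w) = 6w - 27, we get f''(4) = -3 < 0 ⇒ local maximum; f''(5) = 3 > 0 ⇒ local minimum.
Thus f has its local minimum at w = 5, with value 181/2.

5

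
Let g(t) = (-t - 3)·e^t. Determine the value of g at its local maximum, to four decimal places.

0.0183

g'(t) = (-1)·e^t + (-t - 3)·1·e^t = (-t - 4)·e^t. Since e^t > 0, the only critical point is t = -4.
g''(-4) has the same sign as -1 < 0, so this is a local maximum.
g(-4) = (1)·e^(-4) ≈ 0.0183.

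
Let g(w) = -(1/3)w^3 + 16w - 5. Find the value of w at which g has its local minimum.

g'(w) = -w^2 + 16 = 0 at w = -4, 4.
Second-derivative test with g''(w) = -2w: g''(-4) = 8 > 0 ⇒ local minimum; g''(4) = -8 < 0 ⇒ local maximum.
Thus g has its local minimum at w = -4, with value -143/3.

-4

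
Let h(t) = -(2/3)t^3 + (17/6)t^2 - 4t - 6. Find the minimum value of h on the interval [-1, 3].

-21/2

h'(t) = -2t^2 + (17/3)t - 4, which vanishes at t = 4/3 and t = 3/2.
Evaluating at the critical points and endpoints: h(-1) = 3/2, h(4/3) = -638/81, h(3/2) = -63/8, h(3) = -21/2.
So the minimum is h(3) = -21/2.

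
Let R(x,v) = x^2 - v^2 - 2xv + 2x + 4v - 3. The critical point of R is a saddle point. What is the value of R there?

1/2

∂R/∂x = 2x - 2v + 2 = 0 and ∂R/∂v = -2x - 2v + 4 = 0, so (x, v) = (1/2, 3/2).
The Hessian has R_{xx} = 2, R_{vv} = -2, R_{xv} = -2, giving D = -8 < 0, so the point is a saddle point.
R(1/2, 3/2) = 1/2.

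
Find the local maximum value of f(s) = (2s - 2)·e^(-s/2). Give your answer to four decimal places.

Differentiating with the product rule gives f'(s) = (-s + 3)·e^(-s/2). Since e^(-s/2) > 0, the only critical point is s = 3.
f''(3) has the same sign as -1 < 0, so this is a local maximum.
f(3) = (4)·e^(-3/2) ≈ 0.8925.

0.8925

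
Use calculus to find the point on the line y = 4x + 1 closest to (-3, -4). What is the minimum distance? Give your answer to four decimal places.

Minimize D(x)^2 = (x + 3)^2 + (4x + 5)^2.
d/dx[D^2] = 2(x + 3) + 2·4·(4x + 5) = 0 ⇒ x = -23/17.
Then y = -75/17 and the distance is √(49/17) ≈ 1.6977.

1.6977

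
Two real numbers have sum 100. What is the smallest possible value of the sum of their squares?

With a + b = 100, a^2 + b^2 = a^2 + (100 − a)^2.
The derivative 2a − 2(100 − a) = 4a − 200 vanishes at a = 50; second derivative 4 > 0, a minimum.
The minimum is 2·(50)^2 = 5000.

5000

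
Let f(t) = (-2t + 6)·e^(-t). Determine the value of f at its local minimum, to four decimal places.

Differentiating with the product rule gives f'(t) = (2t - 8)·e^(-t). Since e^(-t) > 0, the only critical point is t = 4.
f''(4) has the same sign as 2 > 0, so this is a local minimum.
f(4) = (-2)·e^(-4) ≈ -0.0366.

-0.0366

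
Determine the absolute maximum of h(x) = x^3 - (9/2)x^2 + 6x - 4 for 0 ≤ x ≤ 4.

12

Differentiating, h'(x) = 3x^2 - 9x + 6; which vanishes at x = 1 and x = 2.
Compare values at every candidate in [0, 4]: h(0) = -4, h(1) = -3/2, h(2) = -2, h(4) = 12.
Hence the absolute maximum is 12 at x = 4.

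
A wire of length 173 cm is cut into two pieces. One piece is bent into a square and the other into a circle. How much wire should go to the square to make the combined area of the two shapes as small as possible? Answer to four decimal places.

96.8972

Let x be the length used for the square. Square side x/4; circle radius (173−x)/(2π).
A(x) = (x/4)² + π·((173−x)/(2π))² = x²/16 + (173−x)²/(4π) for 0 ≤ x ≤ 173. A'(x) = x/8 − (173−x)/(2π) = 0 gives x = 4·173/(π+4) ≈ 96.8972.
A'' = 1/8 + 1/(2π) > 0, so this gives the minimum combined area; x ≈ 96.8972 cm to the square.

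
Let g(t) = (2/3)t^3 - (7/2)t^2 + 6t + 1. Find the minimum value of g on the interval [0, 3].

1

g'(t) = 2t^2 - 7t + 6, which vanishes at t = 3/2 and t = 2.
Compare values at every candidate in [0, 3]: g(0) = 1,  g(3/2) = 35/8,  g(2) = 13/3,  g(3) = 11/2.
So the minimum is g(0) = 1.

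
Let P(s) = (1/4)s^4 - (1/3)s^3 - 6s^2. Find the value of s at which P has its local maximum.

0

P'(s) = s^3 - s^2 - 12s. Setting P'(s) = 0 gives s ∈ {-3, 0, 4}.
Since P''(s) = 3s^2 - 2s - 12, we get P''(-3) = 21 > 0 ⇒ local minimum; P''(0) = -12 < 0 ⇒ local maximum; P''(4) = 28 > 0 ⇒ local minimum.
The local maximum is P(0) = 0.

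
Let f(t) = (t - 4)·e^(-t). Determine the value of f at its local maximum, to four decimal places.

0.0067

By the product rule, f'(t) = (-t + 5)·e^(-t). Since e^(-t) > 0, the only critical point is t = 5.
f''(5) has the same sign as -1 < 0, so this is a local maximum.
f(5) = (1)·e^(-5) ≈ 0.0067.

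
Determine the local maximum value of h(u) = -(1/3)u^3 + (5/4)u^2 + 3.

269/48

Critical points: h'(u) = -u^2 + (5/2)u vanishes at u = 0, 5/2.
h''(u) = -2u + 5/2. h''(0) = 5/2 > 0 ⇒ local minimum; h''(5/2) = -5/2 < 0 ⇒ local maximum.
Thus h has its local maximum at u = 5/2, with value 269/48.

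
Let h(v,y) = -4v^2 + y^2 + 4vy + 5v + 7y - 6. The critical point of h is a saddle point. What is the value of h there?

-503/32

∂h/∂v = -8v + 4y + 5 = 0 and ∂h/∂y = 4v + 2y + 7 = 0, so (v, y) = (-9/16, -19/8).
The Hessian has h_{vv} = -8, h_{yy} = 2, h_{vy} = 4, giving D = -32 < 0, so the point is a saddle point.
h(-9/16, -19/8) = -503/32.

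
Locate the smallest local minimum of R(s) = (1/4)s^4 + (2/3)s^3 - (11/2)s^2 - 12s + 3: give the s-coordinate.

3

R'(s) = s^3 + 2s^2 - 11s - 12. Setting R'(s) = 0 gives s ∈ {-4, -1, 3}.
R''(s) = 3s^2 + 4s - 11. R''(-4) = 21 > 0 ⇒ local minimum; R''(-1) = -12 < 0 ⇒ local maximum; R''(3) = 28 > 0 ⇒ local minimum.
The smallest local minimum is R(3) = -177/4.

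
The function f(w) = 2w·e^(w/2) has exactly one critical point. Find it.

-2

By the product rule, f'(w) = (w + 2)·e^(w/2). Since e^(w/2) > 0, the only critical point is w = -2.
f''(-2) has the same sign as 1 > 0, so this is a local minimum.
f(-2) = (-4)·e^(-1) ≈ -1.4715.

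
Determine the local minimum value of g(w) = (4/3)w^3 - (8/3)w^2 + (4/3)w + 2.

Critical points: g'(w) = 4w^2 - (16/3)w + 4/3 vanishes at w = 1/3, 1.
Second-derivative test with g''(w) = 8w - 16/3: g''(1/3) = -8/3 < 0 ⇒ local maximum; g''(1) = 8/3 > 0 ⇒ local minimum.
The local minimum is g(1) = 2.

2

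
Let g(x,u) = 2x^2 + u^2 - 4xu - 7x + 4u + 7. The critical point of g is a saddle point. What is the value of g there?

∂g/∂x = 4x - 4u - 7 = 0 and ∂g/∂u = -4x + 2u + 4 = 0, so (x, u) = (1/4, -3/2).
The Hessian has g_{xx} = 4, g_{uu} = 2, g_{xu} = -4, giving D = -8 < 0, so the point is a saddle point.
g(1/4, -3/2) = 25/8.

25/8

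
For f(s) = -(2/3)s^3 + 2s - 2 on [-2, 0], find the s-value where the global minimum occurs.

-1

f'(s) = -2s^2 + 2, whose only zero in [-2, 0] is s = -1.
Compare values at every candidate in [-2, 0]: f(-2) = -2/3,  f(-1) = -10/3,  f(0) = -2.
So the minimum is f(-1) = -10/3.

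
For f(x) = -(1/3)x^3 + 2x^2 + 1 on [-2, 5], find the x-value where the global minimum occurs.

0

The derivative is -x^2 + 4x, which vanishes at x = 0 and x = 4.
Candidates: f(-2) = 35/3,  f(0) = 1,  f(4) = 35/3,  f(5) = 28/3.
The minimum over the interval is 1, attained at x = 0.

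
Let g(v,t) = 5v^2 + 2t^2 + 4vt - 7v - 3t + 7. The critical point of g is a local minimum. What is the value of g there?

∂g/∂v = 10v + 4t - 7 = 0 and ∂g/∂t = 4v + 4t - 3 = 0, so (v, t) = (2/3, 1/12).
The Hessian has g_{vv} = 10, g_{tt} = 4, g_{vt} = 4, giving D = 24 > 0 with g_{vv} > 0, so the point is a local minimum.
g(2/3, 1/12) = 109/24.

109/24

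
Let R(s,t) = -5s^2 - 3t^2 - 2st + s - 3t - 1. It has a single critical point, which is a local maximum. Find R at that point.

∂R/∂s = -10s - 2t + 1 = 0 and ∂R/∂t = -2s - 6t - 3 = 0, so (s, t) = (3/14, -4/7).
The Hessian has R_{ss} = -10, R_{tt} = -6, R_{st} = -2, giving D = 56 > 0 with R_{ss} < 0, so the point is a local maximum.
R(3/14, -4/7) = -1/28.

-1/28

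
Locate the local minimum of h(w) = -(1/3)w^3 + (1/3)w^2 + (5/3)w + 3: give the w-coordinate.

-1

h'(w) = -w^2 + (2/3)w + 5/3. Setting h'(w) = 0 gives w ∈ {-1, 5/3}.
h''(w) = -2w + 2/3. h''(-1) = 8/3 > 0 ⇒ local minimum; h''(5/3) = -8/3 < 0 ⇒ local maximum.
So the local minimum value is h(-1) = 2.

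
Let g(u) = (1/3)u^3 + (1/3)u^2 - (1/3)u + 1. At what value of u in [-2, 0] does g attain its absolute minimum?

g'(u) = u^2 + (2/3)u - 1/3, whose only zero in [-2, 0] is u = -1.
Candidates: g(-2) = 1/3, g(-1) = 4/3, g(0) = 1.
So the minimum is g(-2) = 1/3.

-2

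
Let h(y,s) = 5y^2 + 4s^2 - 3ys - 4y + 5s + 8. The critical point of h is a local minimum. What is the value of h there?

439/71

∂h/∂y = 10y - 3s - 4 = 0 and ∂h/∂s = -3y + 8s + 5 = 0, so (y, s) = (17/71, -38/71).
The Hessian has h_{yy} = 10, h_{ss} = 8, h_{ys} = -3, giving D = 71 > 0 with h_{yy} > 0, so the point is a local minimum.
h(17/71, -38/71) = 439/71.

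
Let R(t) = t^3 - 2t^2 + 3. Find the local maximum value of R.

3

R'(t) = 3t^2 - 4t = 0 at t = 0, 4/3.
Since R''(t) = 6t - 4, we get R''(0) = -4 < 0 ⇒ local maximum; R''(4/3) = 4 > 0 ⇒ local minimum.
Thus R has its local maximum at t = 0, with value 3.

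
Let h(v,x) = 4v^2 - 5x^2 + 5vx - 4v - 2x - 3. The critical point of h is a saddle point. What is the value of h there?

-419/105

∂h/∂v = 8v + 5x - 4 = 0 and ∂h/∂x = 5v - 10x - 2 = 0, so (v, x) = (10/21, 4/105).
The Hessian has h_{vv} = 8, h_{xx} = -10, h_{vx} = 5, giving D = -105 < 0, so the point is a saddle point.
h(10/21, 4/105) = -419/105.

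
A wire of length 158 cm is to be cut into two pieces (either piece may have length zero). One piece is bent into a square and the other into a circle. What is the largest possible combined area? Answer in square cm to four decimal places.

1986.5720

Let x be the length used for the square. Square side x/4; circle radius (158−x)/(2π).
A(x) = (x/4)² + π·((158−x)/(2π))² = x²/16 + (158−x)²/(4π) for 0 ≤ x ≤ 158. A'(x) = x/8 − (158−x)/(2π) = 0 gives x = 4·158/(π+4) ≈ 88.4957.
A'' > 0, so the interior critical point is a minimum; the maximum is at an endpoint. A(0) = 1986.5720 and A(158) = 1560.2500, so the largest area is 1986.5720.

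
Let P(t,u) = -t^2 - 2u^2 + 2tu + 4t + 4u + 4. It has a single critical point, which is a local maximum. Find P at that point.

∂P/∂t = -2t + 2u + 4 = 0 and ∂P/∂u = 2t - 4u + 4 = 0, so (t, u) = (6, 4).
The Hessian has P_{tt} = -2, P_{uu} = -4, P_{tu} = 2, giving D = 4 > 0 with P_{tt} < 0, so the point is a local maximum.
P(6, 4) = 24.

24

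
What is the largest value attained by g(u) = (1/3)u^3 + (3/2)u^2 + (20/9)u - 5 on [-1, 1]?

-17/18

Differentiating, g'(u) = u^2 + 3u + 20/9; which has no zeros in [-1, 1].
Evaluating at the critical points and endpoints: g(-1) = -109/18, g(1) = -17/18.
The maximum over the interval is -17/18, attained at u = 1.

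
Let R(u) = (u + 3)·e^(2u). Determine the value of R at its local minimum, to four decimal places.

Differentiating with the product rule gives R'(u) = (2u + 7)·e^(2u). Since e^(2u) > 0, the only critical point is u = -7/2.
R''(-7/2) has the same sign as 2 > 0, so this is a local minimum.
R(-7/2) = (-1/2)·e^(-7) ≈ -0.0005.

-0.0005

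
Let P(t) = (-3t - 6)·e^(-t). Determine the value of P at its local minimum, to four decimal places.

Differentiating with the product rule gives P'(t) = (3t + 3)·e^(-t). Since e^(-t) > 0, the only critical point is t = -1.
P''(-1) has the same sign as 3 > 0, so this is a local minimum.
P(-1) = (-3)·e^(1) ≈ -8.1548.

-8.1548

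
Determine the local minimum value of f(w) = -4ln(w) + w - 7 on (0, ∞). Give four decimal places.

f'(w) = -4/w + 1 = 0 gives w = 4.
f''(w) = 4/w², which is positive for w > 0, so this is a local minimum.
f(4) = -4·ln(4) + 4 - 7 ≈ -8.5452.

-8.5452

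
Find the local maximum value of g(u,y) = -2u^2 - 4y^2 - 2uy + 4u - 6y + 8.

102/7

∂g/∂u = -4u - 2y + 4 = 0 and ∂g/∂y = -2u - 8y - 6 = 0, so (u, y) = (11/7, -8/7).
The Hessian has g_{uu} = -4, g_{yy} = -8, g_{uy} = -2, giving D = 28 > 0 with g_{uu} < 0, so the point is a local maximum.
g(11/7, -8/7) = 102/7.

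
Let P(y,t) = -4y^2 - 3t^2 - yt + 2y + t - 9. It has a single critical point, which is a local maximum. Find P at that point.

∂P/∂y = -8y - t + 2 = 0 and ∂P/∂t = -y - 6t + 1 = 0, so (y, t) = (11/47, 6/47).
The Hessian has P_{yy} = -8, P_{tt} = -6, P_{yt} = -1, giving D = 47 > 0 with P_{yy} < 0, so the point is a local maximum.
P(11/47, 6/47) = -409/47.

-409/47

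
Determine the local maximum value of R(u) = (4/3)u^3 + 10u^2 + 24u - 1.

R'(u) = 4u^2 + 20u + 24 = 0 at u = -3, -2.
Second-derivative test with R''(u) = 8u + 20: R''(-3) = -4 < 0 ⇒ local maximum; R''(-2) = 4 > 0 ⇒ local minimum.
Thus R has its local maximum at u = -3, with value -19.

-19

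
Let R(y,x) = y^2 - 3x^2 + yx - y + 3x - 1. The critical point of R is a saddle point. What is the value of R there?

∂R/∂y = 2y + x - 1 = 0 and ∂R/∂x = y - 6x + 3 = 0, so (y, x) = (3/13, 7/13).
The Hessian has R_{yy} = 2, R_{xx} = -6, R_{yx} = 1, giving D = -13 < 0, so the point is a saddle point.
R(3/13, 7/13) = -4/13.

-4/13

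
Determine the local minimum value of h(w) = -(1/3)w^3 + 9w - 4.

-22

Critical points: h'(w) = -w^2 + 9 vanishes at w = -3, 3.
Since h''(w) = -2w, we get h''(-3) = 6 > 0 ⇒ local minimum; h''(3) = -6 < 0 ⇒ local maximum.
So the local minimum value is h(-3) = -22.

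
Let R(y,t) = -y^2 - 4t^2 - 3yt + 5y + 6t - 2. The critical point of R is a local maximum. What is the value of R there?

32/7

∂R/∂y = -2y - 3t + 5 = 0 and ∂R/∂t = -3y - 8t + 6 = 0, so (y, t) = (22/7, -3/7).
The Hessian has R_{yy} = -2, R_{tt} = -8, R_{yt} = -3, giving D = 7 > 0 with R_{yy} < 0, so the point is a local maximum.
R(22/7, -3/7) = 32/7.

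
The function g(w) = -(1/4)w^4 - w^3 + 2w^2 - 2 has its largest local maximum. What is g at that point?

30

g'(w) = -w^3 - 3w^2 + 4w = 0 at w = -4, 0, 1.
Since g''(w) = -3w^2 - 6w + 4, we get g''(-4) = -20 < 0 ⇒ local maximum; g''(0) = 4 > 0 ⇒ local minimum; g''(1) = -5 < 0 ⇒ local maximum.
Thus g has its largest local maximum at w = -4, with value 30.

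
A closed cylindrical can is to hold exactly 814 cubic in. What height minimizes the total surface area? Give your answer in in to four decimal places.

With radius r and height h, πr²h = 814 so h = 814/(πr²), and S(r) = 2πr² + 2πrh = 2πr² + 2·814/r.
S'(r) = 4πr − 2·814/r² = 0 ⇒ r³ = 814/(2π), so r ≈ 5.0600 and h = 2r ≈ 10.1199.
S''(r) = 4π + 4·814/r³ > 0, so this is the minimum; S ≈ 482.6113.

10.1199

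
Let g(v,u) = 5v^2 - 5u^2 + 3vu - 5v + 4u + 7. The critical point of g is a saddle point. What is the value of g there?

∂g/∂v = 10v + 3u - 5 = 0 and ∂g/∂u = 3v - 10u + 4 = 0, so (v, u) = (38/109, 55/109).
The Hessian has g_{vv} = 10, g_{uu} = -10, g_{vu} = 3, giving D = -109 < 0, so the point is a saddle point.
g(38/109, 55/109) = 778/109.

778/109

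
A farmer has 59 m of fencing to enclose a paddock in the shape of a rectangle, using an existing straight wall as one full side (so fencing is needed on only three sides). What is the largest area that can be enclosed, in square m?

3481/8

Let the sides perpendicular to the wall have length x and the parallel side y, so 2x + y = 59 and the area is A = xy = x(59 − 2x).
A'(x) = 59 − 4x = 0 gives x = 59/4, and A''(x) = −4 < 0 confirms a maximum.
Then y = 59 − 2·59/4 = 59/2 and A = 3481/8.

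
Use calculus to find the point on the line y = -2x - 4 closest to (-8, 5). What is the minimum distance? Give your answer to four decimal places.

Minimize D(x)^2 = (x + 8)^2 + (-2x - 9)^2.
d/dx[D^2] = 2(x + 8) + 2·(-2)·(-2x - 9) = 0 ⇒ x = -26/5.
Then y = 32/5 and the distance is √(49/5) ≈ 3.1305.

3.1305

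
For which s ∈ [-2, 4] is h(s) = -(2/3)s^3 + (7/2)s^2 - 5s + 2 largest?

-2

h'(s) = -2s^2 + 7s - 5, which vanishes at s = 1 and s = 5/2.
Evaluating at the critical points and endpoints: h(-2) = 94/3; h(1) = -1/6; h(5/2) = 23/24; h(4) = -14/3.
Hence the absolute maximum is 94/3 at s = -2.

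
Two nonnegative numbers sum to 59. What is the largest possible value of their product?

With x + y = 59, the product is P(x) = x(59 − x).
P'(x) = 59 − 2x = 0 gives x = 59/2; P'' = −2 < 0, so this is the maximum.
P = 59/2·59/2 = 3481/4.

3481/4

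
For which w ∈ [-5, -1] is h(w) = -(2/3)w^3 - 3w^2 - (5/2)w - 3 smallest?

-5/2

Differentiating, h'(w) = -2w^2 - 6w - 5/2; whose only zero in [-5, -1] is w = -5/2.
Candidates: h(-5) = 107/6, h(-5/2) = -61/12, h(-1) = -17/6.
So the minimum is h(-5/2) = -61/12.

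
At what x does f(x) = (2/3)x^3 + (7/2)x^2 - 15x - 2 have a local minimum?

f'(x) = 2x^2 + 7x - 15. Setting f'(x) = 0 gives x ∈ {-5, 3/2}.
Second-derivative test with f''(x) = 4x + 7: f''(-5) = -13 < 0 ⇒ local maximum; f''(3/2) = 13 > 0 ⇒ local minimum.
The local minimum is f(3/2) = -115/8.

3/2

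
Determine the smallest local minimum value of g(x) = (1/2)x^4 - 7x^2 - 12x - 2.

Critical points: g'(x) = 2x^3 - 14x - 12 vanishes at x = -2, -1, 3.
Second-derivative test with g''(x) = 6x^2 - 14: g''(-2) = 10 > 0 ⇒ local minimum; g''(-1) = -8 < 0 ⇒ local maximum; g''(3) = 40 > 0 ⇒ local minimum.
So the smallest local minimum value is g(3) = -121/2.

-121/2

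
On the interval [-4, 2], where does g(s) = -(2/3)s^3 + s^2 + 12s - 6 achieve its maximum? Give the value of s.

2

The derivative is -2s^2 + 2s + 12, whose only zero in [-4, 2] is s = -2.
Compare values at every candidate in [-4, 2]: g(-4) = 14/3, g(-2) = -62/3, g(2) = 50/3.
The maximum over the interval is 50/3, attained at s = 2.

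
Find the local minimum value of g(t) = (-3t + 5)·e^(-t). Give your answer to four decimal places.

-0.2085

Differentiating with the product rule gives g'(t) = (3t - 8)·e^(-t). Since e^(-t) > 0, the only critical point is t = 8/3.
g''(8/3) has the same sign as 3 > 0, so this is a local minimum.
g(8/3) = (-3)·e^(-8/3) ≈ -0.2085.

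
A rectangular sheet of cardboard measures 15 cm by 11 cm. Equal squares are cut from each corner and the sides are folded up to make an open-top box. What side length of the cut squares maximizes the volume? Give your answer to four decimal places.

With cut size x, the volume is V(x) = x(15 − 2x)(11 − 2x) for 0 < x < 5.5.
V'(x) = 12x^2 − 104x + 165. Setting V'(x) = 0 gives x ≈ 2.0911 (the root in (0, 5.5)).
V''(x) = 24x − 104 is negative there, so this is the maximum; V ≈ 154.2261.

2.0911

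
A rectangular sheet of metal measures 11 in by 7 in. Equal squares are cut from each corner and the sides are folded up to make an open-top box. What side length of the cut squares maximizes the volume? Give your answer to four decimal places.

With cut size x, the volume is V(x) = x(11 − 2x)(7 − 2x) for 0 < x < 3.5.
V'(x) = 12x^2 − 72x + 77. Setting V'(x) = 0 gives x ≈ 1.3927 (the root in (0, 3.5)).
V''(x) = 24x − 72 is negative there, so this is the maximum; V ≈ 48.2170.

1.3927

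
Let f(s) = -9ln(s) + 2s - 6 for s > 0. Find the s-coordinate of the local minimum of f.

f'(s) = -9/s + 2 = 0 gives s = 9/2.
f''(s) = 9/s², which is positive for s > 0, so this is a local minimum.
f(9/2) = -9·ln(9/2) + 9 - 6 ≈ -10.5367.

9/2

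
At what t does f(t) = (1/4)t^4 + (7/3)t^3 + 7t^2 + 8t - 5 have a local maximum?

f'(t) = t^3 + 7t^2 + 14t + 8 = 0 at t = -4, -2, -1.
Since f''(t) = 3t^2 + 14t + 14, we get f''(-4) = 6 > 0 ⇒ local minimum; f''(-2) = -2 < 0 ⇒ local maximum; f''(-1) = 3 > 0 ⇒ local minimum.
The local maximum is f(-2) = -23/3.

-2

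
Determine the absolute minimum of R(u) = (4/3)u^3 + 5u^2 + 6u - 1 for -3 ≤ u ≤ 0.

-10

Differentiating, R'(u) = 4u^2 + 10u + 6; which vanishes at u = -3/2 and u = -1.
Candidates: R(-3) = -10; R(-3/2) = -13/4; R(-1) = -10/3; R(0) = -1.
The minimum over the interval is -10, attained at u = -3.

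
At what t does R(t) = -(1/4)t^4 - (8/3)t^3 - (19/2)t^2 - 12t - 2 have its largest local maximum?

-1

R'(t) = -t^3 - 8t^2 - 19t - 12. Setting R'(t) = 0 gives t ∈ {-4, -3, -1}.
Second-derivative test with R''(t) = -3t^2 - 16t - 19: R''(-4) = -3 < 0 ⇒ local maximum; R''(-3) = 2 > 0 ⇒ local minimum; R''(-1) = -6 < 0 ⇒ local maximum.
Thus R has its largest local maximum at t = -1, with value 35/12.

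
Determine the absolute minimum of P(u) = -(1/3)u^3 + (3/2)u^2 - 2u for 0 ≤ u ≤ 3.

The derivative is -u^2 + 3u - 2, which vanishes at u = 1 and u = 2.
Evaluating at the critical points and endpoints: P(0) = 0; P(1) = -5/6; P(2) = -2/3; P(3) = -3/2.
So the minimum is P(3) = -3/2.

-3/2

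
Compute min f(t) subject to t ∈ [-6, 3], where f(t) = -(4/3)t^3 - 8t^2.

-108

f'(t) = -4t^2 - 16t, which vanishes at t = -4 and t = 0.
Candidates: f(-6) = 0,  f(-4) = -128/3,  f(0) = 0,  f(3) = -108.
So the minimum is f(3) = -108.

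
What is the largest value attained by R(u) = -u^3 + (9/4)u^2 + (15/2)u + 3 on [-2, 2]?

19

The derivative is -3u^2 + (9/2)u + 15/2, whose only zero in [-2, 2] is u = -1.
Evaluating at the critical points and endpoints: R(-2) = 5; R(-1) = -5/4; R(2) = 19.
So the maximum is R(2) = 19.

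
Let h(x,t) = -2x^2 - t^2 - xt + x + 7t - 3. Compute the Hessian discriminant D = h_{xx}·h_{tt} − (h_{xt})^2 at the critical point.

∂h/∂x = -4x - t + 1 = 0 and ∂h/∂t = -x - 2t + 7 = 0, so (x, t) = (-5/7, 27/7).
The Hessian has h_{xx} = -4, h_{tt} = -2, h_{xt} = -1, giving D = 7 > 0 with h_{xx} < 0, so the point is a local maximum.
D = (-4)·(-2) − (-1)^2 = 7.

7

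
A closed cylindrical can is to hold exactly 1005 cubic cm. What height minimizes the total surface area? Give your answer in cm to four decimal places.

10.8566

With radius r and height h, πr²h = 1005 so h = 1005/(πr²), and S(r) = 2πr² + 2πrh = 2πr² + 2·1005/r.
S'(r) = 4πr − 2·1005/r² = 0 ⇒ r³ = 1005/(2π), so r ≈ 5.4283 and h = 2r ≈ 10.8566.
S''(r) = 4π + 4·1005/r³ > 0, so this is the minimum; S ≈ 555.4248.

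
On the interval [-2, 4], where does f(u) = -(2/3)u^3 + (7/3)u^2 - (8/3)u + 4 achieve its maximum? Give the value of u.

-2

Differentiating, f'(u) = -2u^2 + (14/3)u - 8/3; which vanishes at u = 1 and u = 4/3.
Compare values at every candidate in [-2, 4]: f(-2) = 24, f(1) = 3, f(4/3) = 244/81, f(4) = -12.
So the maximum is f(-2) = 24.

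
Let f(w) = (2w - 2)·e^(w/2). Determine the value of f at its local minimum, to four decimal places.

Differentiating with the product rule gives f'(w) = (w + 1)·e^(w/2). Since e^(w/2) > 0, the only critical point is w = -1.
f''(-1) has the same sign as 1 > 0, so this is a local minimum.
f(-1) = (-4)·e^(-1/2) ≈ -2.4261.

-2.4261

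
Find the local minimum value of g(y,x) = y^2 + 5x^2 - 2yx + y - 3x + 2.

∂g/∂y = 2y - 2x + 1 = 0 and ∂g/∂x = -2y + 10x - 3 = 0, so (y, x) = (-1/4, 1/4).
The Hessian has g_{yy} = 2, g_{xx} = 10, g_{yx} = -2, giving D = 16 > 0 with g_{yy} > 0, so the point is a local minimum.
g(-1/4, 1/4) = 3/2.

3/2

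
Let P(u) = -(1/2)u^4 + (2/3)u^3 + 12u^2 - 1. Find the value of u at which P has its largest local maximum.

4

P'(u) = -2u^3 + 2u^2 + 24u. Setting P'(u) = 0 gives u ∈ {-3, 0, 4}.
P''(u) = -6u^2 + 4u + 24. P''(-3) = -42 < 0 ⇒ local maximum; P''(0) = 24 > 0 ⇒ local minimum; P''(4) = -56 < 0 ⇒ local maximum.
Thus P has its largest local maximum at u = 4, with value 317/3.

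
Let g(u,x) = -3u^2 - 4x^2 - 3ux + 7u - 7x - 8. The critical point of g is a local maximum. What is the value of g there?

178/39

∂g/∂u = -6u - 3x + 7 = 0 and ∂g/∂x = -3u - 8x - 7 = 0, so (u, x) = (77/39, -21/13).
The Hessian has g_{uu} = -6, g_{xx} = -8, g_{ux} = -3, giving D = 39 > 0 with g_{uu} < 0, so the point is a local maximum.
g(77/39, -21/13) = 178/39.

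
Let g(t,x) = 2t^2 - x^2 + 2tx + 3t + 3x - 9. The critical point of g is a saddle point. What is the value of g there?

-39/4

∂g/∂t = 4t + 2x + 3 = 0 and ∂g/∂x = 2t - 2x + 3 = 0, so (t, x) = (-1, 1/2).
The Hessian has g_{tt} = 4, g_{xx} = -2, g_{tx} = 2, giving D = -12 < 0, so the point is a saddle point.
g(-1, 1/2) = -39/4.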